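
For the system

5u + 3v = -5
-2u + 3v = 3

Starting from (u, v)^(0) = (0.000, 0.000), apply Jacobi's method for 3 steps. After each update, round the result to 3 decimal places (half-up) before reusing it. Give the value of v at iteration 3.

-0.067

Iteration 1:
  u = (-5 - (3)·0.000) / (5) = -1.000
  v = (3 - (-2)·0.000) / (3) = 1.000
Iteration 2:
  u = (-5 - (3)·1.000) / (5) = -1.600
  v = (3 - (-2)·-1.000) / (3) = 0.333
Iteration 3:
  u = (-5 - (3)·0.333) / (5) = -1.200
  v = (3 - (-2)·-1.600) / (3) = -0.067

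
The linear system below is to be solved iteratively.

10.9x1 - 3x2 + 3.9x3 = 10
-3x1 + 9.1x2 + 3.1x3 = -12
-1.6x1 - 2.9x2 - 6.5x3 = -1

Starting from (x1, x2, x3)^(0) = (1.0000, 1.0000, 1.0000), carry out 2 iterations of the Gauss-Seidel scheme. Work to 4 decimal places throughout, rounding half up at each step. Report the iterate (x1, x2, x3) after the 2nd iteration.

(0.3340, -1.4014, 0.6969)

Iteration 1:
  x1 = (10 - (-3)·1.0000 - (3.9)·1.0000) / (10.9) = 0.8349
  x2 = (-12 - (-3)·0.8349 - (3.1)·1.0000) / (9.1) = -1.3841
  x3 = (-1 - (-1.6)·0.8349 - (-2.9)·-1.3841) / (-6.5) = 0.5659
Iteration 2:
  x1 = (10 - (-3)·-1.3841 - (3.9)·0.5659) / (10.9) = 0.3340
  x2 = (-12 - (-3)·0.3340 - (3.1)·0.5659) / (9.1) = -1.4014
  x3 = (-1 - (-1.6)·0.3340 - (-2.9)·-1.4014) / (-6.5) = 0.6969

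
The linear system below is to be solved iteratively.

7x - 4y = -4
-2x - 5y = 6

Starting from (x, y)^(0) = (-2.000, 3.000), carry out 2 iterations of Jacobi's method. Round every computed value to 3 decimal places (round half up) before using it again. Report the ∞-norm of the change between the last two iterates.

Iteration 1:
  x = (-4 - (-4)·3.000) / (7) = 1.143
  y = (6 - (-2)·-2.000) / (-5) = -0.400
Iteration 2:
  x = (-4 - (-4)·-0.400) / (7) = -0.800
  y = (6 - (-2)·1.143) / (-5) = -1.657
Change: (-1.943, -1.257) → max |·| = 1.943

1.943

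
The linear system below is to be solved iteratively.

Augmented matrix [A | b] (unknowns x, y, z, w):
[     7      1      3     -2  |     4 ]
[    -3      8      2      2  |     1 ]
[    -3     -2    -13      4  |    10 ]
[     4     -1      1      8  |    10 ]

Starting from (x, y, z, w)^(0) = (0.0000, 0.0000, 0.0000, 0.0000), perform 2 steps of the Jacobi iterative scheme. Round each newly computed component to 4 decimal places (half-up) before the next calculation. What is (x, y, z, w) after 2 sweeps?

Iteration 1:
  x = (4 - (1)·0.0000 - (3)·0.0000 - (-2)·0.0000) / (7) = 0.5714
  y = (1 - (-3)·0.0000 - (2)·0.0000 - (2)·0.0000) / (8) = 0.1250
  z = (10 - (-3)·0.0000 - (-2)·0.0000 - (4)·0.0000) / (-13) = -0.7692
  w = (10 - (4)·0.0000 - (-1)·0.0000 - (1)·0.0000) / (8) = 1.2500
Iteration 2:
  x = (4 - (1)·0.1250 - (3)·-0.7692 - (-2)·1.2500) / (7) = 1.2404
  y = (1 - (-3)·0.5714 - (2)·-0.7692 - (2)·1.2500) / (8) = 0.2191
  z = (10 - (-3)·0.5714 - (-2)·0.1250 - (4)·1.2500) / (-13) = -0.5357
  w = (10 - (4)·0.5714 - (-1)·0.1250 - (1)·-0.7692) / (8) = 1.0761

(1.2404, 0.2191, -0.5357, 1.0761)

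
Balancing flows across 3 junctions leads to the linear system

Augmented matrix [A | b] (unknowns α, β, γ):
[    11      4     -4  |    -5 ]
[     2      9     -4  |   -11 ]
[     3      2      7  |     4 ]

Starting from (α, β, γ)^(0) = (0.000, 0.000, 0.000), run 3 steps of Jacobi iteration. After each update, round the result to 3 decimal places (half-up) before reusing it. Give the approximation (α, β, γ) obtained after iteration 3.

(0.267, -0.770, 0.735)

Iteration 1:
  α = (-5 - (4)·0.000 - (-4)·0.000) / (11) = -0.455
  β = (-11 - (2)·0.000 - (-4)·0.000) / (9) = -1.222
  γ = (4 - (3)·0.000 - (2)·0.000) / (7) = 0.571
Iteration 2:
  α = (-5 - (4)·-1.222 - (-4)·0.571) / (11) = 0.197
  β = (-11 - (2)·-0.455 - (-4)·0.571) / (9) = -0.867
  γ = (4 - (3)·-0.455 - (2)·-1.222) / (7) = 1.116
Iteration 3:
  α = (-5 - (4)·-0.867 - (-4)·1.116) / (11) = 0.267
  β = (-11 - (2)·0.197 - (-4)·1.116) / (9) = -0.770
  γ = (4 - (3)·0.197 - (2)·-0.867) / (7) = 0.735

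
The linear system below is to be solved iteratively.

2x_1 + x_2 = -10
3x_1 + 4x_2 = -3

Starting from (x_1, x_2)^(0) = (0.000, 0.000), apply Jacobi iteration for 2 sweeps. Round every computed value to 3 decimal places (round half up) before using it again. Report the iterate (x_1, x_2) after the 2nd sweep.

(-4.625, 3.000)

Iteration 1:
  x_1 = (-10 - (1)·0.000) / (2) = -5.000
  x_2 = (-3 - (3)·0.000) / (4) = -0.750
Iteration 2:
  x_1 = (-10 - (1)·-0.750) / (2) = -4.625
  x_2 = (-3 - (3)·-5.000) / (4) = 3.000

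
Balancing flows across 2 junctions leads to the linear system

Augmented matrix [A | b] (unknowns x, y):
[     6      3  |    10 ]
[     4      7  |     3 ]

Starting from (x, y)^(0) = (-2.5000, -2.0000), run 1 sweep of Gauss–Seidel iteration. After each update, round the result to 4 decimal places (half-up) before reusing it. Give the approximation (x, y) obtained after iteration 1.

Iteration 1:
  x = (10 - (3)·-2.0000) / (6) = 2.6667
  y = (3 - (4)·2.6667) / (7) = -1.0953

(2.6667, -1.0953)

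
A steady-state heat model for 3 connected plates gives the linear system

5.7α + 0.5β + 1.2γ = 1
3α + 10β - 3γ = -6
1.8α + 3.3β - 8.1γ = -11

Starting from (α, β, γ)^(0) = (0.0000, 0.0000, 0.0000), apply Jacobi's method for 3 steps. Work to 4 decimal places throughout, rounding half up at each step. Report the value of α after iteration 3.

-0.0457

Iteration 1:
  α = (1 - (0.5)·0.0000 - (1.2)·0.0000) / (5.7) = 0.1754
  β = (-6 - (3)·0.0000 - (-3)·0.0000) / (10) = -0.6000
  γ = (-11 - (1.8)·0.0000 - (3.3)·0.0000) / (-8.1) = 1.3580
Iteration 2:
  α = (1 - (0.5)·-0.6000 - (1.2)·1.3580) / (5.7) = -0.0578
  β = (-6 - (3)·0.1754 - (-3)·1.3580) / (10) = -0.2452
  γ = (-11 - (1.8)·0.1754 - (3.3)·-0.6000) / (-8.1) = 1.1526
Iteration 3:
  α = (1 - (0.5)·-0.2452 - (1.2)·1.1526) / (5.7) = -0.0457
  β = (-6 - (3)·-0.0578 - (-3)·1.1526) / (10) = -0.2369
  γ = (-11 - (1.8)·-0.0578 - (3.3)·-0.2452) / (-8.1) = 1.2453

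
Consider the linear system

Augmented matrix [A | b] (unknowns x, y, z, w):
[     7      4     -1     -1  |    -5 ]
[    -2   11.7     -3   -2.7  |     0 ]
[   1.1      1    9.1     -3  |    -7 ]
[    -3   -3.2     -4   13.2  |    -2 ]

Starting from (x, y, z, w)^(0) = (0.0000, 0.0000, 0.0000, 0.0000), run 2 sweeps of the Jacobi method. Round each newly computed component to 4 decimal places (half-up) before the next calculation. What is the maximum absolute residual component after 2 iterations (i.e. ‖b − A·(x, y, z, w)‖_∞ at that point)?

1.3833

Iteration 1:
  x = (-5 - (4)·0.0000 - (-1)·0.0000 - (-1)·0.0000) / (7) = -0.7143
  y = (0 - (-2)·0.0000 - (-3)·0.0000 - (-2.7)·0.0000) / (11.7) = 0.0000
  z = (-7 - (1.1)·0.0000 - (1)·0.0000 - (-3)·0.0000) / (9.1) = -0.7692
  w = (-2 - (-3)·0.0000 - (-3.2)·0.0000 - (-4)·0.0000) / (13.2) = -0.1515
Iteration 2:
  x = (-5 - (4)·0.0000 - (-1)·-0.7692 - (-1)·-0.1515) / (7) = -0.8458
  y = (0 - (-2)·-0.7143 - (-3)·-0.7692 - (-2.7)·-0.1515) / (11.7) = -0.3543
  z = (-7 - (1.1)·-0.7143 - (1)·0.0000 - (-3)·-0.1515) / (9.1) = -0.7328
  w = (-2 - (-3)·-0.7143 - (-3.2)·0.0000 - (-4)·-0.7692) / (13.2) = -0.5469
Residual b − A·x = (1.0581, -1.2213, -0.6875, -1.3833); ∞-norm = 1.3833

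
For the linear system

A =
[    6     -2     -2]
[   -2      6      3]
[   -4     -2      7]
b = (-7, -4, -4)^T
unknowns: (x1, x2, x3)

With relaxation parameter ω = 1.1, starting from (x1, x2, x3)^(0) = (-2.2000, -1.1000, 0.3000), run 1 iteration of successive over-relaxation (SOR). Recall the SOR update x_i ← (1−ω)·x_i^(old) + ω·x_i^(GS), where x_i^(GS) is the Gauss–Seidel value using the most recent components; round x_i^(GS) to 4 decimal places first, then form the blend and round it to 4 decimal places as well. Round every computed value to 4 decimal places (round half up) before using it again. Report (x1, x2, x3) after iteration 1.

Iteration 1:
  x1: GS value = (-7 - (-2)·-1.1000 - (-2)·0.3000) / (6) = -1.4333;  x1 ← (1−ω)·-2.2000 + ω·-1.4333 = -1.3566
  x2: GS value = (-4 - (-2)·-1.3566 - (3)·0.3000) / (6) = -1.2689;  x2 ← (1−ω)·-1.1000 + ω·-1.2689 = -1.2858
  x3: GS value = (-4 - (-4)·-1.3566 - (-2)·-1.2858) / (7) = -1.7140;  x3 ← (1−ω)·0.3000 + ω·-1.7140 = -1.9154

(-1.3566, -1.2858, -1.9154)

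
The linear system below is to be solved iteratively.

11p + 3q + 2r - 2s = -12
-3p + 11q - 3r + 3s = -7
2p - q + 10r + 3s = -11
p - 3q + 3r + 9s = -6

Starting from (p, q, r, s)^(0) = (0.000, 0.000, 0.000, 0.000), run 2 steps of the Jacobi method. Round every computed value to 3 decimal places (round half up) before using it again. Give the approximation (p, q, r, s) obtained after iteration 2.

Iteration 1:
  p = (-12 - (3)·0.000 - (2)·0.000 - (-2)·0.000) / (11) = -1.091
  q = (-7 - (-3)·0.000 - (-3)·0.000 - (3)·0.000) / (11) = -0.636
  r = (-11 - (2)·0.000 - (-1)·0.000 - (3)·0.000) / (10) = -1.100
  s = (-6 - (1)·0.000 - (-3)·0.000 - (3)·0.000) / (9) = -0.667
Iteration 2:
  p = (-12 - (3)·-0.636 - (2)·-1.100 - (-2)·-0.667) / (11) = -0.839
  q = (-7 - (-3)·-1.091 - (-3)·-1.100 - (3)·-0.667) / (11) = -1.052
  r = (-11 - (2)·-1.091 - (-1)·-0.636 - (3)·-0.667) / (10) = -0.745
  s = (-6 - (1)·-1.091 - (-3)·-0.636 - (3)·-1.100) / (9) = -0.391

(-0.839, -1.052, -0.745, -0.391)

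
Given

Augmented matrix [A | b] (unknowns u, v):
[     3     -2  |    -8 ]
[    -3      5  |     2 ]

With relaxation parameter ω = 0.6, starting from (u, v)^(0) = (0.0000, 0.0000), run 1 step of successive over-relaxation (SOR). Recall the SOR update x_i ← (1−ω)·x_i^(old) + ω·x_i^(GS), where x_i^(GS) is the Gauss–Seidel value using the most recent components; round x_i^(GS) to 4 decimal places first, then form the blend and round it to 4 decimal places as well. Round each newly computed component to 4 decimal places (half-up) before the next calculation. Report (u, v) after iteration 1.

(-1.6000, -0.3360)

Iteration 1:
  u: GS value = (-8 - (-2)·0.0000) / (3) = -2.6667;  u ← (1−ω)·0.0000 + ω·-2.6667 = -1.6000
  v: GS value = (2 - (-3)·-1.6000) / (5) = -0.5600;  v ← (1−ω)·0.0000 + ω·-0.5600 = -0.3360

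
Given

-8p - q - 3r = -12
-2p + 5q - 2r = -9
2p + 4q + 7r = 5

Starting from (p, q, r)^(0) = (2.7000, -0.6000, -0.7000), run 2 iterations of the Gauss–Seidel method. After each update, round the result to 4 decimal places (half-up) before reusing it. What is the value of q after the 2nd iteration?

Iteration 1:
  p = (-12 - (-1)·-0.6000 - (-3)·-0.7000) / (-8) = 1.8375
  q = (-9 - (-2)·1.8375 - (-2)·-0.7000) / (5) = -1.3450
  r = (5 - (2)·1.8375 - (4)·-1.3450) / (7) = 0.9579
Iteration 2:
  p = (-12 - (-1)·-1.3450 - (-3)·0.9579) / (-8) = 1.3089
  q = (-9 - (-2)·1.3089 - (-2)·0.9579) / (5) = -0.8933
  r = (5 - (2)·1.3089 - (4)·-0.8933) / (7) = 0.8508

-0.8933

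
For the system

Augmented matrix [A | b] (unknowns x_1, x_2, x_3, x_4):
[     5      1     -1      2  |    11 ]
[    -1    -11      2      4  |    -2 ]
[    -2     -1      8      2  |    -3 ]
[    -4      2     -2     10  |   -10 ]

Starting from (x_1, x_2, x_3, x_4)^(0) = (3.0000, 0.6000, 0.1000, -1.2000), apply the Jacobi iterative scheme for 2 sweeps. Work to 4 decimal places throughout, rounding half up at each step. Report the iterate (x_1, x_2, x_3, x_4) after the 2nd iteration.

Iteration 1:
  x_1 = (11 - (1)·0.6000 - (-1)·0.1000 - (2)·-1.2000) / (5) = 2.5800
  x_2 = (-2 - (-1)·3.0000 - (2)·0.1000 - (4)·-1.2000) / (-11) = -0.5091
  x_3 = (-3 - (-2)·3.0000 - (-1)·0.6000 - (2)·-1.2000) / (8) = 0.7500
  x_4 = (-10 - (-4)·3.0000 - (2)·0.6000 - (-2)·0.1000) / (10) = 0.1000
Iteration 2:
  x_1 = (11 - (1)·-0.5091 - (-1)·0.7500 - (2)·0.1000) / (5) = 2.4118
  x_2 = (-2 - (-1)·2.5800 - (2)·0.7500 - (4)·0.1000) / (-11) = 0.1200
  x_3 = (-3 - (-2)·2.5800 - (-1)·-0.5091 - (2)·0.1000) / (8) = 0.1814
  x_4 = (-10 - (-4)·2.5800 - (2)·-0.5091 - (-2)·0.7500) / (10) = 0.2838

(2.4118, 0.1200, 0.1814, 0.2838)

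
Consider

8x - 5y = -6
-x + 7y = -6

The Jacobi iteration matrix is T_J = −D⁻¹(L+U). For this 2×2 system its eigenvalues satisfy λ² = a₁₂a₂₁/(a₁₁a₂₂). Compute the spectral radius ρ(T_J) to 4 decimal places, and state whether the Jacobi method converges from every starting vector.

0.2988

a₁₂a₂₁/(a₁₁a₂₂) = (-5)·(-1) / ((8)·(7)) = 0.089286
ρ = √|0.089286| = √0.089286 = 0.2988
ρ < 1, so Jacobi converges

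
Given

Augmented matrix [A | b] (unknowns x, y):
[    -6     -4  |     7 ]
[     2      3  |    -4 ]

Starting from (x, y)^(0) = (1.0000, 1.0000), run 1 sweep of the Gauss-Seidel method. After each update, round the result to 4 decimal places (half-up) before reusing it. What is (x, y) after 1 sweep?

(-1.8333, -0.1111)

Iteration 1:
  x = (7 - (-4)·1.0000) / (-6) = -1.8333
  y = (-4 - (2)·-1.8333) / (3) = -0.1111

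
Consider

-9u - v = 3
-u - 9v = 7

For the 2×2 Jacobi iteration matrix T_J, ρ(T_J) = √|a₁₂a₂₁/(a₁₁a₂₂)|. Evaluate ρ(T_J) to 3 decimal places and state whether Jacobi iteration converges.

0.111

a₁₂a₂₁/(a₁₁a₂₂) = (-1)·(-1) / ((-9)·(-9)) = 0.012346
ρ = √|0.012346| = √0.012346 = 0.111
ρ < 1, so Jacobi converges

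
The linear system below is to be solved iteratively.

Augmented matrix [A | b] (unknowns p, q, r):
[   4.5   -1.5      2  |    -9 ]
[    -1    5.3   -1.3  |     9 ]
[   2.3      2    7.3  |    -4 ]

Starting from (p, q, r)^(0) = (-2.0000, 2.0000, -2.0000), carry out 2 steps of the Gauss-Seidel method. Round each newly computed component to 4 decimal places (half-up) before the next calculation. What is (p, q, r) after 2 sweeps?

(-1.3073, 1.2759, -0.4856)

Iteration 1:
  p = (-9 - (-1.5)·2.0000 - (2)·-2.0000) / (4.5) = -0.4444
  q = (9 - (-1)·-0.4444 - (-1.3)·-2.0000) / (5.3) = 1.1237
  r = (-4 - (2.3)·-0.4444 - (2)·1.1237) / (7.3) = -0.7158
Iteration 2:
  p = (-9 - (-1.5)·1.1237 - (2)·-0.7158) / (4.5) = -1.3073
  q = (9 - (-1)·-1.3073 - (-1.3)·-0.7158) / (5.3) = 1.2759
  r = (-4 - (2.3)·-1.3073 - (2)·1.2759) / (7.3) = -0.4856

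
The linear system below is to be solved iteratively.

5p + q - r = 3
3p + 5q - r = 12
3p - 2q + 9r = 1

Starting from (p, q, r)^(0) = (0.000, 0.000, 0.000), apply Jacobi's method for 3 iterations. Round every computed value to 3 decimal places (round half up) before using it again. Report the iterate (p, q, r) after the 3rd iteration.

(0.276, 2.404, 0.522)

Iteration 1:
  p = (3 - (1)·0.000 - (-1)·0.000) / (5) = 0.600
  q = (12 - (3)·0.000 - (-1)·0.000) / (5) = 2.400
  r = (1 - (3)·0.000 - (-2)·0.000) / (9) = 0.111
Iteration 2:
  p = (3 - (1)·2.400 - (-1)·0.111) / (5) = 0.142
  q = (12 - (3)·0.600 - (-1)·0.111) / (5) = 2.062
  r = (1 - (3)·0.600 - (-2)·2.400) / (9) = 0.444
Iteration 3:
  p = (3 - (1)·2.062 - (-1)·0.444) / (5) = 0.276
  q = (12 - (3)·0.142 - (-1)·0.444) / (5) = 2.404
  r = (1 - (3)·0.142 - (-2)·2.062) / (9) = 0.522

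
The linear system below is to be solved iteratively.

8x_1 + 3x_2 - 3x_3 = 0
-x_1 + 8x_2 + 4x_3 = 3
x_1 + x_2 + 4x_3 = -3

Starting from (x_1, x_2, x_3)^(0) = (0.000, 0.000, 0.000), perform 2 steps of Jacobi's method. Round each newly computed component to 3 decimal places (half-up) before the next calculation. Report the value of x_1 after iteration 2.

Iteration 1:
  x_1 = (0 - (3)·0.000 - (-3)·0.000) / (8) = 0.000
  x_2 = (3 - (-1)·0.000 - (4)·0.000) / (8) = 0.375
  x_3 = (-3 - (1)·0.000 - (1)·0.000) / (4) = -0.750
Iteration 2:
  x_1 = (0 - (3)·0.375 - (-3)·-0.750) / (8) = -0.422
  x_2 = (3 - (-1)·0.000 - (4)·-0.750) / (8) = 0.750
  x_3 = (-3 - (1)·0.000 - (1)·0.375) / (4) = -0.844

-0.422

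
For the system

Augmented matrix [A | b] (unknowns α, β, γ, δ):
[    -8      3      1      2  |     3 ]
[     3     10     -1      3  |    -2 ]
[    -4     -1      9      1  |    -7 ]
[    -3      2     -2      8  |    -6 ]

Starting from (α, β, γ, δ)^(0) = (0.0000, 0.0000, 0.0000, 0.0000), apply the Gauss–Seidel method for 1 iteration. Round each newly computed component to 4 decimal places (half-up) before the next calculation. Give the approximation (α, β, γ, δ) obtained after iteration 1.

Iteration 1:
  α = (3 - (3)·0.0000 - (1)·0.0000 - (2)·0.0000) / (-8) = -0.3750
  β = (-2 - (3)·-0.3750 - (-1)·0.0000 - (3)·0.0000) / (10) = -0.0875
  γ = (-7 - (-4)·-0.3750 - (-1)·-0.0875 - (1)·0.0000) / (9) = -0.9542
  δ = (-6 - (-3)·-0.3750 - (2)·-0.0875 - (-2)·-0.9542) / (8) = -1.1073

(-0.3750, -0.0875, -0.9542, -1.1073)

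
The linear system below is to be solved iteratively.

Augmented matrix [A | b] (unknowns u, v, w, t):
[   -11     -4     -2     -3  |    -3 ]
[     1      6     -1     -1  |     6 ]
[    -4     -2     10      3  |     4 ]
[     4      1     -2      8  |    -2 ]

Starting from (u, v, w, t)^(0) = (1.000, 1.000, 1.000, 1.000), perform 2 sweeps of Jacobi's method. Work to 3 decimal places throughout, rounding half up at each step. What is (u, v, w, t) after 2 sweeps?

Iteration 1:
  u = (-3 - (-4)·1.000 - (-2)·1.000 - (-3)·1.000) / (-11) = -0.545
  v = (6 - (1)·1.000 - (-1)·1.000 - (-1)·1.000) / (6) = 1.167
  w = (4 - (-4)·1.000 - (-2)·1.000 - (3)·1.000) / (10) = 0.700
  t = (-2 - (4)·1.000 - (1)·1.000 - (-2)·1.000) / (8) = -0.625
Iteration 2:
  u = (-3 - (-4)·1.167 - (-2)·0.700 - (-3)·-0.625) / (-11) = -0.108
  v = (6 - (1)·-0.545 - (-1)·0.700 - (-1)·-0.625) / (6) = 1.103
  w = (4 - (-4)·-0.545 - (-2)·1.167 - (3)·-0.625) / (10) = 0.603
  t = (-2 - (4)·-0.545 - (1)·1.167 - (-2)·0.700) / (8) = 0.052

(-0.108, 1.103, 0.603, 0.052)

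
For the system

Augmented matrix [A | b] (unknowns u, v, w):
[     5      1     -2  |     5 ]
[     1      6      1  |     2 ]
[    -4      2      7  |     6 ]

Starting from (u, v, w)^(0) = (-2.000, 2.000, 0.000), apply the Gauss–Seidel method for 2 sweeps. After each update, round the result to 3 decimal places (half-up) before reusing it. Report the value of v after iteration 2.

-0.090

Iteration 1:
  u = (5 - (1)·2.000 - (-2)·0.000) / (5) = 0.600
  v = (2 - (1)·0.600 - (1)·0.000) / (6) = 0.233
  w = (6 - (-4)·0.600 - (2)·0.233) / (7) = 1.133
Iteration 2:
  u = (5 - (1)·0.233 - (-2)·1.133) / (5) = 1.407
  v = (2 - (1)·1.407 - (1)·1.133) / (6) = -0.090
  w = (6 - (-4)·1.407 - (2)·-0.090) / (7) = 1.687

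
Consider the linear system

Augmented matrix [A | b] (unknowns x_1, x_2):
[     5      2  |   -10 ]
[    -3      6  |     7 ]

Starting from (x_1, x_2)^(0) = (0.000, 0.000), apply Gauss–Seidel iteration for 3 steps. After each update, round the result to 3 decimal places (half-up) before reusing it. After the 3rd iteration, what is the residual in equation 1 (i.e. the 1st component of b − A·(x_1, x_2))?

-0.015

Iteration 1:
  x_1 = (-10 - (2)·0.000) / (5) = -2.000
  x_2 = (7 - (-3)·-2.000) / (6) = 0.167
Iteration 2:
  x_1 = (-10 - (2)·0.167) / (5) = -2.067
  x_2 = (7 - (-3)·-2.067) / (6) = 0.133
Iteration 3:
  x_1 = (-10 - (2)·0.133) / (5) = -2.053
  x_2 = (7 - (-3)·-2.053) / (6) = 0.140
Residual b − A·x = (-0.015, 0.001)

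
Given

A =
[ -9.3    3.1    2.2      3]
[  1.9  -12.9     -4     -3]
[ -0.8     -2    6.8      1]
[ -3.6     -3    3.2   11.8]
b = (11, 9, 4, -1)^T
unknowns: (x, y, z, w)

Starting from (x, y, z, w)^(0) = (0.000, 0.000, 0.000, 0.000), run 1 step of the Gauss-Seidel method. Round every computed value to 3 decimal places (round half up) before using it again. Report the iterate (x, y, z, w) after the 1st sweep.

Iteration 1:
  x = (11 - (3.1)·0.000 - (2.2)·0.000 - (3)·0.000) / (-9.3) = -1.183
  y = (9 - (1.9)·-1.183 - (-4)·0.000 - (-3)·0.000) / (-12.9) = -0.872
  z = (4 - (-0.8)·-1.183 - (-2)·-0.872 - (1)·0.000) / (6.8) = 0.193
  w = (-1 - (-3.6)·-1.183 - (-3)·-0.872 - (3.2)·0.193) / (11.8) = -0.720

(-1.183, -0.872, 0.193, -0.720)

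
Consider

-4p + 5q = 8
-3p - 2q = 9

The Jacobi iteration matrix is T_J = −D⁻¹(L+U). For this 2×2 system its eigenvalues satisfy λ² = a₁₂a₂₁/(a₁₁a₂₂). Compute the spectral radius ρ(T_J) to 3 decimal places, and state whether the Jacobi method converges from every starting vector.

a₁₂a₂₁/(a₁₁a₂₂) = (5)·(-3) / ((-4)·(-2)) = -1.875000
ρ = √|-1.875000| = √1.875000 = 1.369
ρ > 1, so Jacobi diverges

1.369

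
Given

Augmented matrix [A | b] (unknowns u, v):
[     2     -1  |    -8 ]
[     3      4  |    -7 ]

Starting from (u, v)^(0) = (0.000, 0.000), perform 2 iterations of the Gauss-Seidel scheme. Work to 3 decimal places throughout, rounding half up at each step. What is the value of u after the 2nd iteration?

Iteration 1:
  u = (-8 - (-1)·0.000) / (2) = -4.000
  v = (-7 - (3)·-4.000) / (4) = 1.250
Iteration 2:
  u = (-8 - (-1)·1.250) / (2) = -3.375
  v = (-7 - (3)·-3.375) / (4) = 0.781

-3.375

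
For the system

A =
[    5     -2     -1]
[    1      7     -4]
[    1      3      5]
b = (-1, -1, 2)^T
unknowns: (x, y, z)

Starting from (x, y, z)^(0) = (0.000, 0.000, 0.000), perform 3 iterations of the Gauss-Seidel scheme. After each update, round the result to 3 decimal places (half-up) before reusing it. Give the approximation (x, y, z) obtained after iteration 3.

Iteration 1:
  x = (-1 - (-2)·0.000 - (-1)·0.000) / (5) = -0.200
  y = (-1 - (1)·-0.200 - (-4)·0.000) / (7) = -0.114
  z = (2 - (1)·-0.200 - (3)·-0.114) / (5) = 0.508
Iteration 2:
  x = (-1 - (-2)·-0.114 - (-1)·0.508) / (5) = -0.144
  y = (-1 - (1)·-0.144 - (-4)·0.508) / (7) = 0.168
  z = (2 - (1)·-0.144 - (3)·0.168) / (5) = 0.328
Iteration 3:
  x = (-1 - (-2)·0.168 - (-1)·0.328) / (5) = -0.067
  y = (-1 - (1)·-0.067 - (-4)·0.328) / (7) = 0.054
  z = (2 - (1)·-0.067 - (3)·0.054) / (5) = 0.381

(-0.067, 0.054, 0.381)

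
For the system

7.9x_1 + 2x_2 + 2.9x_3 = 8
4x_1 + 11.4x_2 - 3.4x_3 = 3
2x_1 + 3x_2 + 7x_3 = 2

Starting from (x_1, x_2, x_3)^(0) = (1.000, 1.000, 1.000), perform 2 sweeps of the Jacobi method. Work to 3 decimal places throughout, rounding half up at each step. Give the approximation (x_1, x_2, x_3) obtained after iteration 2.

Iteration 1:
  x_1 = (8 - (2)·1.000 - (2.9)·1.000) / (7.9) = 0.392
  x_2 = (3 - (4)·1.000 - (-3.4)·1.000) / (11.4) = 0.211
  x_3 = (2 - (2)·1.000 - (3)·1.000) / (7) = -0.429
Iteration 2:
  x_1 = (8 - (2)·0.211 - (2.9)·-0.429) / (7.9) = 1.117
  x_2 = (3 - (4)·0.392 - (-3.4)·-0.429) / (11.4) = -0.002
  x_3 = (2 - (2)·0.392 - (3)·0.211) / (7) = 0.083

(1.117, -0.002, 0.083)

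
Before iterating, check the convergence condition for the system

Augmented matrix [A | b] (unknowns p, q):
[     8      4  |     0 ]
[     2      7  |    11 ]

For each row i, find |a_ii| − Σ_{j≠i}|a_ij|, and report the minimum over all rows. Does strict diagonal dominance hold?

4

row 1: |8| − (4) = 4
row 2: |7| − (2) = 5
minimum over rows = 4 → strictly diagonally dominant (convergence guaranteed)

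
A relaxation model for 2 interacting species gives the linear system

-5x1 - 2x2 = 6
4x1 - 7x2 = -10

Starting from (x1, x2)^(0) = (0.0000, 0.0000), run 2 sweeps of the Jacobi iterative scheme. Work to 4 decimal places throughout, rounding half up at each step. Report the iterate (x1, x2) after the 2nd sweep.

Iteration 1:
  x1 = (6 - (-2)·0.0000) / (-5) = -1.2000
  x2 = (-10 - (4)·0.0000) / (-7) = 1.4286
Iteration 2:
  x1 = (6 - (-2)·1.4286) / (-5) = -1.7714
  x2 = (-10 - (4)·-1.2000) / (-7) = 0.7429

(-1.7714, 0.7429)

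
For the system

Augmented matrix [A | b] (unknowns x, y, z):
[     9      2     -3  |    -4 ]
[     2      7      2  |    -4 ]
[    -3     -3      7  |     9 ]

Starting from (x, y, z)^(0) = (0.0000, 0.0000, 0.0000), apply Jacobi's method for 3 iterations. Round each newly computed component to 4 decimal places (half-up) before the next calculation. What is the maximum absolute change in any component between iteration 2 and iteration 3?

0.1350

Iteration 1:
  x = (-4 - (2)·0.0000 - (-3)·0.0000) / (9) = -0.4444
  y = (-4 - (2)·0.0000 - (2)·0.0000) / (7) = -0.5714
  z = (9 - (-3)·0.0000 - (-3)·0.0000) / (7) = 1.2857
Iteration 2:
  x = (-4 - (2)·-0.5714 - (-3)·1.2857) / (9) = 0.1111
  y = (-4 - (2)·-0.4444 - (2)·1.2857) / (7) = -0.8118
  z = (9 - (-3)·-0.4444 - (-3)·-0.5714) / (7) = 0.8504
Iteration 3:
  x = (-4 - (2)·-0.8118 - (-3)·0.8504) / (9) = 0.0194
  y = (-4 - (2)·0.1111 - (2)·0.8504) / (7) = -0.8461
  z = (9 - (-3)·0.1111 - (-3)·-0.8118) / (7) = 0.9854
Change: (-0.0917, -0.0343, 0.1350) → max |·| = 0.1350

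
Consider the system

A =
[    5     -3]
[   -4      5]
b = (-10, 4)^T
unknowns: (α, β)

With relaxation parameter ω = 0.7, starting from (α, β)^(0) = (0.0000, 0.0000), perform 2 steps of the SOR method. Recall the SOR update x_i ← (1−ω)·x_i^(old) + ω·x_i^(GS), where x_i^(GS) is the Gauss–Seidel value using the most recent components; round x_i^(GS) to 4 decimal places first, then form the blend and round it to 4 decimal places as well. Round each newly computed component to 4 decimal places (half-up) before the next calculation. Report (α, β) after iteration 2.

(-1.9141, -0.5791)

Iteration 1:
  α: GS value = (-10 - (-3)·0.0000) / (5) = -2.0000;  α ← (1−ω)·0.0000 + ω·-2.0000 = -1.4000
  β: GS value = (4 - (-4)·-1.4000) / (5) = -0.3200;  β ← (1−ω)·0.0000 + ω·-0.3200 = -0.2240
Iteration 2:
  α: GS value = (-10 - (-3)·-0.2240) / (5) = -2.1344;  α ← (1−ω)·-1.4000 + ω·-2.1344 = -1.9141
  β: GS value = (4 - (-4)·-1.9141) / (5) = -0.7313;  β ← (1−ω)·-0.2240 + ω·-0.7313 = -0.5791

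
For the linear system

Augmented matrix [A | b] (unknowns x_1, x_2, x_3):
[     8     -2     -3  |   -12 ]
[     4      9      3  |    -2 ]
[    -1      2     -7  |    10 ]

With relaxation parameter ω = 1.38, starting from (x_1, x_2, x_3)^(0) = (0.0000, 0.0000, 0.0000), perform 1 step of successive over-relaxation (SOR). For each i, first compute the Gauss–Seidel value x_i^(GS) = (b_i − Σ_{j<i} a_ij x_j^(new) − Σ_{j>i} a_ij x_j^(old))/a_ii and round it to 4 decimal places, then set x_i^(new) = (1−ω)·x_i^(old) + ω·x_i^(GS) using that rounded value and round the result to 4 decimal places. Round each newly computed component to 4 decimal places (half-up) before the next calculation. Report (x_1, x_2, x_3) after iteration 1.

(-2.0700, 0.9630, -1.1836)

Iteration 1:
  x_1: GS value = (-12 - (-2)·0.0000 - (-3)·0.0000) / (8) = -1.5000;  x_1 ← (1−ω)·0.0000 + ω·-1.5000 = -2.0700
  x_2: GS value = (-2 - (4)·-2.0700 - (3)·0.0000) / (9) = 0.6978;  x_2 ← (1−ω)·0.0000 + ω·0.6978 = 0.9630
  x_3: GS value = (10 - (-1)·-2.0700 - (2)·0.9630) / (-7) = -0.8577;  x_3 ← (1−ω)·0.0000 + ω·-0.8577 = -1.1836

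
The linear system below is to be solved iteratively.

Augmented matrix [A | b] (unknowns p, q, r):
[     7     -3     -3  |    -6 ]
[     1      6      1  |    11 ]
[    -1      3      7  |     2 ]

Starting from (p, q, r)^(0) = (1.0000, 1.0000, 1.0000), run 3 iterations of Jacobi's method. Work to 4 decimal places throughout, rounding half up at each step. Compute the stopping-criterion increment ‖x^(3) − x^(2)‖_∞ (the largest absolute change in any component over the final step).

Iteration 1:
  p = (-6 - (-3)·1.0000 - (-3)·1.0000) / (7) = 0.0000
  q = (11 - (1)·1.0000 - (1)·1.0000) / (6) = 1.5000
  r = (2 - (-1)·1.0000 - (3)·1.0000) / (7) = 0.0000
Iteration 2:
  p = (-6 - (-3)·1.5000 - (-3)·0.0000) / (7) = -0.2143
  q = (11 - (1)·0.0000 - (1)·0.0000) / (6) = 1.8333
  r = (2 - (-1)·0.0000 - (3)·1.5000) / (7) = -0.3571
Iteration 3:
  p = (-6 - (-3)·1.8333 - (-3)·-0.3571) / (7) = -0.2245
  q = (11 - (1)·-0.2143 - (1)·-0.3571) / (6) = 1.9286
  r = (2 - (-1)·-0.2143 - (3)·1.8333) / (7) = -0.5306
Change: (-0.0102, 0.0953, -0.1735) → max |·| = 0.1735

0.1735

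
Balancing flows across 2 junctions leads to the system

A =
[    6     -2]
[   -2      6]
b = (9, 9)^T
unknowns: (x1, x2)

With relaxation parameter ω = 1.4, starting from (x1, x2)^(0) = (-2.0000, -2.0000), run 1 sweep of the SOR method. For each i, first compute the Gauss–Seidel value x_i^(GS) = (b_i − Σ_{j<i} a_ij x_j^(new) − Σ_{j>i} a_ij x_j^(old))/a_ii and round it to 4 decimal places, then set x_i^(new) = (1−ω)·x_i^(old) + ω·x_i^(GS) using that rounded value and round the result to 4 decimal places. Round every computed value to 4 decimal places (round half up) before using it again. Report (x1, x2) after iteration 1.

(1.9666, 3.8177)

Iteration 1:
  x1: GS value = (9 - (-2)·-2.0000) / (6) = 0.8333;  x1 ← (1−ω)·-2.0000 + ω·0.8333 = 1.9666
  x2: GS value = (9 - (-2)·1.9666) / (6) = 2.1555;  x2 ← (1−ω)·-2.0000 + ω·2.1555 = 3.8177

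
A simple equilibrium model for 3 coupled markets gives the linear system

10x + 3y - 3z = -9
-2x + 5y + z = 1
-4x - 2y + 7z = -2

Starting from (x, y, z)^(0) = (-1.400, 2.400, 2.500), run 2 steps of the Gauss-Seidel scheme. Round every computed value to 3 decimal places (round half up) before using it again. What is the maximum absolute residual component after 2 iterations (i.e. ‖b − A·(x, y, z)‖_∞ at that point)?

Iteration 1:
  x = (-9 - (3)·2.400 - (-3)·2.500) / (10) = -0.870
  y = (1 - (-2)·-0.870 - (1)·2.500) / (5) = -0.648
  z = (-2 - (-4)·-0.870 - (-2)·-0.648) / (7) = -0.968
Iteration 2:
  x = (-9 - (3)·-0.648 - (-3)·-0.968) / (10) = -0.996
  y = (1 - (-2)·-0.996 - (1)·-0.968) / (5) = -0.005
  z = (-2 - (-4)·-0.996 - (-2)·-0.005) / (7) = -0.856
Residual b − A·x = (-1.593, -0.111, -0.002); ∞-norm = 1.593

1.593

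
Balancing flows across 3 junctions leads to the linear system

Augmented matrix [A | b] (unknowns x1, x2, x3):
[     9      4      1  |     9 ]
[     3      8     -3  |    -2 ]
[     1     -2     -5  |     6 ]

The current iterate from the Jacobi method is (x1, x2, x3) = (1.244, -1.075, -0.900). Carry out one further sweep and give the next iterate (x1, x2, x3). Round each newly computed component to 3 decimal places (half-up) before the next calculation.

(1.578, -1.054, -0.521)

One sweep:
  x1 = (9 - (4)·-1.075 - (1)·-0.900) / (9) = 1.578
  x2 = (-2 - (3)·1.244 - (-3)·-0.900) / (8) = -1.054
  x3 = (6 - (1)·1.244 - (-2)·-1.075) / (-5) = -0.521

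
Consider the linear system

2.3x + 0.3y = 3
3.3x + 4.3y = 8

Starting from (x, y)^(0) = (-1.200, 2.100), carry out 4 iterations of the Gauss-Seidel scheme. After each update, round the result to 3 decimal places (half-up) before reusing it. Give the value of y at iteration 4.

0.955

Iteration 1:
  x = (3 - (0.3)·2.100) / (2.3) = 1.030
  y = (8 - (3.3)·1.030) / (4.3) = 1.070
Iteration 2:
  x = (3 - (0.3)·1.070) / (2.3) = 1.165
  y = (8 - (3.3)·1.165) / (4.3) = 0.966
Iteration 3:
  x = (3 - (0.3)·0.966) / (2.3) = 1.178
  y = (8 - (3.3)·1.178) / (4.3) = 0.956
Iteration 4:
  x = (3 - (0.3)·0.956) / (2.3) = 1.180
  y = (8 - (3.3)·1.180) / (4.3) = 0.955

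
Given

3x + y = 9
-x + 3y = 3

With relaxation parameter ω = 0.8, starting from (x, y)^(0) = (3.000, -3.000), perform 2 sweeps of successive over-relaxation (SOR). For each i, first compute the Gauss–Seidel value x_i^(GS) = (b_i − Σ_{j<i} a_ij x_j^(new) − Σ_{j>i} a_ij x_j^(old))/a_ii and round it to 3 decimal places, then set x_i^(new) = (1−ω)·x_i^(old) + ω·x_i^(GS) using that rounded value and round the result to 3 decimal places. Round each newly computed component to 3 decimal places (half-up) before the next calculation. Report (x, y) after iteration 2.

(2.836, 1.799)

Iteration 1:
  x: GS value = (9 - (1)·-3.000) / (3) = 4.000;  x ← (1−ω)·3.000 + ω·4.000 = 3.800
  y: GS value = (3 - (-1)·3.800) / (3) = 2.267;  y ← (1−ω)·-3.000 + ω·2.267 = 1.214
Iteration 2:
  x: GS value = (9 - (1)·1.214) / (3) = 2.595;  x ← (1−ω)·3.800 + ω·2.595 = 2.836
  y: GS value = (3 - (-1)·2.836) / (3) = 1.945;  y ← (1−ω)·1.214 + ω·1.945 = 1.799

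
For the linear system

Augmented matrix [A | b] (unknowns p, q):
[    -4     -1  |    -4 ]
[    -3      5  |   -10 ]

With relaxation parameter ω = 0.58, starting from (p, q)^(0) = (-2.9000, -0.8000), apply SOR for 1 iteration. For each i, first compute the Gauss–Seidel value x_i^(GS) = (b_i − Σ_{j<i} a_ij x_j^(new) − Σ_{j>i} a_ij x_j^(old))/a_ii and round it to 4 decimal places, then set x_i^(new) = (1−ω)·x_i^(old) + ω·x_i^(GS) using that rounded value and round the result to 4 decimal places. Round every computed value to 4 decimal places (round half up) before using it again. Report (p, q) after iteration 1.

Iteration 1:
  p: GS value = (-4 - (-1)·-0.8000) / (-4) = 1.2000;  p ← (1−ω)·-2.9000 + ω·1.2000 = -0.5220
  q: GS value = (-10 - (-3)·-0.5220) / (5) = -2.3132;  q ← (1−ω)·-0.8000 + ω·-2.3132 = -1.6777

(-0.5220, -1.6777)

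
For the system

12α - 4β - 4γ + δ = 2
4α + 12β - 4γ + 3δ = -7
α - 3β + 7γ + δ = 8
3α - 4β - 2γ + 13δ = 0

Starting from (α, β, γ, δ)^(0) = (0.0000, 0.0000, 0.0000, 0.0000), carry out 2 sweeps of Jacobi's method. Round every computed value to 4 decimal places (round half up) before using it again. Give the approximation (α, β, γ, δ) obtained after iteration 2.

(0.3532, -0.2579, 0.8691, -0.0421)

Iteration 1:
  α = (2 - (-4)·0.0000 - (-4)·0.0000 - (1)·0.0000) / (12) = 0.1667
  β = (-7 - (4)·0.0000 - (-4)·0.0000 - (3)·0.0000) / (12) = -0.5833
  γ = (8 - (1)·0.0000 - (-3)·0.0000 - (1)·0.0000) / (7) = 1.1429
  δ = (0 - (3)·0.0000 - (-4)·0.0000 - (-2)·0.0000) / (13) = 0.0000
Iteration 2:
  α = (2 - (-4)·-0.5833 - (-4)·1.1429 - (1)·0.0000) / (12) = 0.3532
  β = (-7 - (4)·0.1667 - (-4)·1.1429 - (3)·0.0000) / (12) = -0.2579
  γ = (8 - (1)·0.1667 - (-3)·-0.5833 - (1)·0.0000) / (7) = 0.8691
  δ = (0 - (3)·0.1667 - (-4)·-0.5833 - (-2)·1.1429) / (13) = -0.0421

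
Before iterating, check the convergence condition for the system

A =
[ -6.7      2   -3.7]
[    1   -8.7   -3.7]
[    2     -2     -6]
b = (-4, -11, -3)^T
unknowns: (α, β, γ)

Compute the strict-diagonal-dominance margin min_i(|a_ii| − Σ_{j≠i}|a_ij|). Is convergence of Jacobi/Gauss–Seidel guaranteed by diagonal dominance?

row 1: |-6.7| − (2+3.7) = 1
row 2: |-8.7| − (1+3.7) = 4
row 3: |-6| − (2+2) = 2
minimum over rows = 1 → strictly diagonally dominant (convergence guaranteed)

1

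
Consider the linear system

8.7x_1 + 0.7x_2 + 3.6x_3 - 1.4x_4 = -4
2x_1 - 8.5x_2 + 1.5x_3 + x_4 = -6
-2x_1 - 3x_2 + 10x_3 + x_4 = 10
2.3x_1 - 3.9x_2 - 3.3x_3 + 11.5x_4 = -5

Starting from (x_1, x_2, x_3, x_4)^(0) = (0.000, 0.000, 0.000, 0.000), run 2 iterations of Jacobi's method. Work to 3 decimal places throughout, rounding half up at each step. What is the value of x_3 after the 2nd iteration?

1.163

Iteration 1:
  x_1 = (-4 - (0.7)·0.000 - (3.6)·0.000 - (-1.4)·0.000) / (8.7) = -0.460
  x_2 = (-6 - (2)·0.000 - (1.5)·0.000 - (1)·0.000) / (-8.5) = 0.706
  x_3 = (10 - (-2)·0.000 - (-3)·0.000 - (1)·0.000) / (10) = 1.000
  x_4 = (-5 - (2.3)·0.000 - (-3.9)·0.000 - (-3.3)·0.000) / (11.5) = -0.435
Iteration 2:
  x_1 = (-4 - (0.7)·0.706 - (3.6)·1.000 - (-1.4)·-0.435) / (8.7) = -1.000
  x_2 = (-6 - (2)·-0.460 - (1.5)·1.000 - (1)·-0.435) / (-8.5) = 0.723
  x_3 = (10 - (-2)·-0.460 - (-3)·0.706 - (1)·-0.435) / (10) = 1.163
  x_4 = (-5 - (2.3)·-0.460 - (-3.9)·0.706 - (-3.3)·1.000) / (11.5) = 0.184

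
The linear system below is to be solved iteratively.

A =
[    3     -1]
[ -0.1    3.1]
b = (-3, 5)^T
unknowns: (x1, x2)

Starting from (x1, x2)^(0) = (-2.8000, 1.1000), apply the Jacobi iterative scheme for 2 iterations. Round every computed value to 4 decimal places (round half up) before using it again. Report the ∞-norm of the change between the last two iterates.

Iteration 1:
  x1 = (-3 - (-1)·1.1000) / (3) = -0.6333
  x2 = (5 - (-0.1)·-2.8000) / (3.1) = 1.5226
Iteration 2:
  x1 = (-3 - (-1)·1.5226) / (3) = -0.4925
  x2 = (5 - (-0.1)·-0.6333) / (3.1) = 1.5925
Change: (0.1408, 0.0699) → max |·| = 0.1408

0.1408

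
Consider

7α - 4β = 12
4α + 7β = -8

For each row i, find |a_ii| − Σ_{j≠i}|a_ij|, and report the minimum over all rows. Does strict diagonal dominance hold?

row 1: |7| − (4) = 3
row 2: |7| − (4) = 3
minimum over rows = 3 → strictly diagonally dominant (convergence guaranteed)

3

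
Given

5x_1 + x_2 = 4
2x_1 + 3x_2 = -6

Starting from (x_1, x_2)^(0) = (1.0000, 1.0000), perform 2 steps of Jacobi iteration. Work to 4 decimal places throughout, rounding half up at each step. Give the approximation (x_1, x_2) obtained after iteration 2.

Iteration 1:
  x_1 = (4 - (1)·1.0000) / (5) = 0.6000
  x_2 = (-6 - (2)·1.0000) / (3) = -2.6667
Iteration 2:
  x_1 = (4 - (1)·-2.6667) / (5) = 1.3333
  x_2 = (-6 - (2)·0.6000) / (3) = -2.4000

(1.3333, -2.4000)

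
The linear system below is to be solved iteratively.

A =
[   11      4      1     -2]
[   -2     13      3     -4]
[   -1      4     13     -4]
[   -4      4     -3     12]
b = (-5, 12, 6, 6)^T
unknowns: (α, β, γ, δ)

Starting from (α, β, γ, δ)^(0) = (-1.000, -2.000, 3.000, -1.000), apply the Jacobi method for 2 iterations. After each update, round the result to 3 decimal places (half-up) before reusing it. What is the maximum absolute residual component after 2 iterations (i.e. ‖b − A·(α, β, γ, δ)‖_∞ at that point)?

Iteration 1:
  α = (-5 - (4)·-2.000 - (1)·3.000 - (-2)·-1.000) / (11) = -0.182
  β = (12 - (-2)·-1.000 - (3)·3.000 - (-4)·-1.000) / (13) = -0.231
  γ = (6 - (-1)·-1.000 - (4)·-2.000 - (-4)·-1.000) / (13) = 0.692
  δ = (6 - (-4)·-1.000 - (4)·-2.000 - (-3)·3.000) / (12) = 1.583
Iteration 2:
  α = (-5 - (4)·-0.231 - (1)·0.692 - (-2)·1.583) / (11) = -0.146
  β = (12 - (-2)·-0.182 - (3)·0.692 - (-4)·1.583) / (13) = 1.222
  γ = (6 - (-1)·-0.182 - (4)·-0.231 - (-4)·1.583) / (13) = 1.006
  δ = (6 - (-4)·-0.182 - (4)·-0.231 - (-3)·0.692) / (12) = 0.689
Residual b − A·x = (-7.910, -4.440, -9.356, -4.722); ∞-norm = 9.356

9.356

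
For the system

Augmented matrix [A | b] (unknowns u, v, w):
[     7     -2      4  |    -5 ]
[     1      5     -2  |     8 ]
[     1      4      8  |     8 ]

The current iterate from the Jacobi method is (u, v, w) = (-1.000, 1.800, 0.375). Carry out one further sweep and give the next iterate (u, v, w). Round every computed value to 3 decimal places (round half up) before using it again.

(-0.414, 1.950, 0.225)

One sweep:
  u = (-5 - (-2)·1.800 - (4)·0.375) / (7) = -0.414
  v = (8 - (1)·-1.000 - (-2)·0.375) / (5) = 1.950
  w = (8 - (1)·-1.000 - (4)·1.800) / (8) = 0.225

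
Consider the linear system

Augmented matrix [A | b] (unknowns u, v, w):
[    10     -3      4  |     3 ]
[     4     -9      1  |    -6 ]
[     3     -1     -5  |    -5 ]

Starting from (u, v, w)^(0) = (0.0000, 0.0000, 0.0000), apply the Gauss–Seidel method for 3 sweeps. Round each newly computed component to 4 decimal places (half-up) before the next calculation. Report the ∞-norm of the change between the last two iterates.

Iteration 1:
  u = (3 - (-3)·0.0000 - (4)·0.0000) / (10) = 0.3000
  v = (-6 - (4)·0.3000 - (1)·0.0000) / (-9) = 0.8000
  w = (-5 - (3)·0.3000 - (-1)·0.8000) / (-5) = 1.0200
Iteration 2:
  u = (3 - (-3)·0.8000 - (4)·1.0200) / (10) = 0.1320
  v = (-6 - (4)·0.1320 - (1)·1.0200) / (-9) = 0.8387
  w = (-5 - (3)·0.1320 - (-1)·0.8387) / (-5) = 0.9115
Iteration 3:
  u = (3 - (-3)·0.8387 - (4)·0.9115) / (10) = 0.1870
  v = (-6 - (4)·0.1870 - (1)·0.9115) / (-9) = 0.8511
  w = (-5 - (3)·0.1870 - (-1)·0.8511) / (-5) = 0.9420
Change: (0.0550, 0.0124, 0.0305) → max |·| = 0.0550

0.0550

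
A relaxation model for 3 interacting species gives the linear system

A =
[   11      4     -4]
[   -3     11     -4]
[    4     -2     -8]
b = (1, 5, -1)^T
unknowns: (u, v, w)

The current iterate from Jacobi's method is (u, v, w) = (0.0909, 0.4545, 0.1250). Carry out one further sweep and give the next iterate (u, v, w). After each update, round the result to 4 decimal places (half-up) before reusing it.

(-0.0289, 0.5248, 0.0568)

One sweep:
  u = (1 - (4)·0.4545 - (-4)·0.1250) / (11) = -0.0289
  v = (5 - (-3)·0.0909 - (-4)·0.1250) / (11) = 0.5248
  w = (-1 - (4)·0.0909 - (-2)·0.4545) / (-8) = 0.0568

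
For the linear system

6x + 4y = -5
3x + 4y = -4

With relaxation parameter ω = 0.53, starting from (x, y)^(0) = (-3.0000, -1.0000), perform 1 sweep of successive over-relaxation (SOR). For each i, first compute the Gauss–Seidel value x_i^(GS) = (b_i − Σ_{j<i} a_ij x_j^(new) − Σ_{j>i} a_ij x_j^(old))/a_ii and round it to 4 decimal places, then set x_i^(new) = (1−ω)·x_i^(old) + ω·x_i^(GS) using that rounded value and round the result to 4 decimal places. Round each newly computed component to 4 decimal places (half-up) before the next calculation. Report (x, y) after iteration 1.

(-1.4984, -0.4044)

Iteration 1:
  x: GS value = (-5 - (4)·-1.0000) / (6) = -0.1667;  x ← (1−ω)·-3.0000 + ω·-0.1667 = -1.4984
  y: GS value = (-4 - (3)·-1.4984) / (4) = 0.1238;  y ← (1−ω)·-1.0000 + ω·0.1238 = -0.4044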